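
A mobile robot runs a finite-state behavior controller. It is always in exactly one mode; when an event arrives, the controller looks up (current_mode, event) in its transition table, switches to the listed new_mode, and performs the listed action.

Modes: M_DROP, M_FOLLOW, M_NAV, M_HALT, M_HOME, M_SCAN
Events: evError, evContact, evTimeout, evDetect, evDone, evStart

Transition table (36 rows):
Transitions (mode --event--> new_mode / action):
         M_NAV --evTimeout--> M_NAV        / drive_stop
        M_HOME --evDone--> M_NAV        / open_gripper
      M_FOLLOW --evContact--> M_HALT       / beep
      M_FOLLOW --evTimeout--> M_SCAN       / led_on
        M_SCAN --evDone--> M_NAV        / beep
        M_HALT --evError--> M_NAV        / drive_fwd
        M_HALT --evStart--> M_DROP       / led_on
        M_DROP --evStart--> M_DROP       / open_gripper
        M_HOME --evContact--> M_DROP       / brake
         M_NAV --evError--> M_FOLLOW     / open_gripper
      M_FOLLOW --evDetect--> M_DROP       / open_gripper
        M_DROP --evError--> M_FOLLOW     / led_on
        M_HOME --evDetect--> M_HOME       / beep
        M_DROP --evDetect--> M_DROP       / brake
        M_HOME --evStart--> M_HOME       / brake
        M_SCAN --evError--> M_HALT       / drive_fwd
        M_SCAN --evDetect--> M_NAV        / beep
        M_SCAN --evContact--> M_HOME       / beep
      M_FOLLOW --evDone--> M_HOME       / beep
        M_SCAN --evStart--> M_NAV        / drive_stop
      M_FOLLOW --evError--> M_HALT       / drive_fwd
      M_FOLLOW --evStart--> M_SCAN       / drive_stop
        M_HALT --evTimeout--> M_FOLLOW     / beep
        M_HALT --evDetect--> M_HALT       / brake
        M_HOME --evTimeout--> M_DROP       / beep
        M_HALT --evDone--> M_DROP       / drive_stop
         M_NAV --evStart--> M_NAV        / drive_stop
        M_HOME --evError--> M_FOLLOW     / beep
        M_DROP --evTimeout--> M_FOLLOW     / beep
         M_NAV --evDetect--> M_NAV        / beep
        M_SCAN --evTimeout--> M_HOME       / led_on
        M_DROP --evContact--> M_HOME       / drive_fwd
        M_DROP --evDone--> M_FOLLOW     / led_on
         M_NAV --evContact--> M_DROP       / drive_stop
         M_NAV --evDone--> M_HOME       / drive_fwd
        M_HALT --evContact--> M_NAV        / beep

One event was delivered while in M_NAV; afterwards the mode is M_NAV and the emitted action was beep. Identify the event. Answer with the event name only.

try evError: (M_NAV, evError) → (M_FOLLOW, open_gripper)
try evContact: (M_NAV, evContact) → (M_DROP, drive_stop)
try evTimeout: (M_NAV, evTimeout) → (M_NAV, drive_stop)
try evDetect: (M_NAV, evDetect) → (M_NAV, beep)  ← matches
try evDone: (M_NAV, evDone) → (M_HOME, drive_fwd)
try evStart: (M_NAV, evStart) → (M_NAV, drive_stop)

evDetect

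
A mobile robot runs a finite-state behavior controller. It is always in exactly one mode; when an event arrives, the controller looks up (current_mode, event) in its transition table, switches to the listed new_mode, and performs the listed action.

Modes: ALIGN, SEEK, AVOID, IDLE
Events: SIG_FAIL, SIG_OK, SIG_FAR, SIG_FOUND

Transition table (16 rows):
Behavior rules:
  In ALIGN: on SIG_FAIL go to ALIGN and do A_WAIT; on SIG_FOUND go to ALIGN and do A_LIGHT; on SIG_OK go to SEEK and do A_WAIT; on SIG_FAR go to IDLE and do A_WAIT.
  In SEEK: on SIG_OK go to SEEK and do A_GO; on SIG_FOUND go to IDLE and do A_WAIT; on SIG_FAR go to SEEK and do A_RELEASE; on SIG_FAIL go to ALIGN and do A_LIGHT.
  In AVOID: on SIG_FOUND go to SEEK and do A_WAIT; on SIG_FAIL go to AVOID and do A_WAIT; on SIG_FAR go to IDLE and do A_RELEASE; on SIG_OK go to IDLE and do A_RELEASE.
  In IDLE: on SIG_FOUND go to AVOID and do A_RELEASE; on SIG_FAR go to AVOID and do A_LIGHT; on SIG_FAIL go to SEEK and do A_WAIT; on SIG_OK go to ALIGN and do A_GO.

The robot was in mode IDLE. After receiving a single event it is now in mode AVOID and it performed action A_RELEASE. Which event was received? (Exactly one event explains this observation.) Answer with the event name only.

try SIG_FAIL: (IDLE, SIG_FAIL) → (SEEK, A_WAIT)
try SIG_OK: (IDLE, SIG_OK) → (ALIGN, A_GO)
try SIG_FAR: (IDLE, SIG_FAR) → (AVOID, A_LIGHT)
try SIG_FOUND: (IDLE, SIG_FOUND) → (AVOID, A_RELEASE)  ← matches

SIG_FOUND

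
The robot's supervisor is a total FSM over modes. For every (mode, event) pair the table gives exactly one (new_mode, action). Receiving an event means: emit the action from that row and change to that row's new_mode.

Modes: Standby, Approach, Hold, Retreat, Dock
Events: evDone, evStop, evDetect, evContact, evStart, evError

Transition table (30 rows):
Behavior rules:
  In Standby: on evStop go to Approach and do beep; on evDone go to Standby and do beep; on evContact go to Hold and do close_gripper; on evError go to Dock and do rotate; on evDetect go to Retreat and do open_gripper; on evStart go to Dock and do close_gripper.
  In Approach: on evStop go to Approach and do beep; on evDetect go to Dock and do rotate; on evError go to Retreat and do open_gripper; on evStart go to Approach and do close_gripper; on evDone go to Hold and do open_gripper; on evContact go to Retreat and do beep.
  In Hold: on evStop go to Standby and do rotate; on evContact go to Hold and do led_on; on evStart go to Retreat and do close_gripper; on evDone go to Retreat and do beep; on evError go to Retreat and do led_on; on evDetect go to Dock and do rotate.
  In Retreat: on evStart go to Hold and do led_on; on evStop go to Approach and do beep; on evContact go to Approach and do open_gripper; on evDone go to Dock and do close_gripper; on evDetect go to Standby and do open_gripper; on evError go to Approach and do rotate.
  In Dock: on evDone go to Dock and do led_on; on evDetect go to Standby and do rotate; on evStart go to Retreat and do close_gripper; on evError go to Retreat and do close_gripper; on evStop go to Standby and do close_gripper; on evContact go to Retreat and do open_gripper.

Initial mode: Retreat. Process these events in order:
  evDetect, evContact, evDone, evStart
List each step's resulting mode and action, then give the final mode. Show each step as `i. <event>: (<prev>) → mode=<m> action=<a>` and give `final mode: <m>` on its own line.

final mode: Hold

1. evDetect: (Retreat) → mode=Standby action=open_gripper
2. evContact: (Standby) → mode=Hold action=close_gripper
3. evDone: (Hold) → mode=Retreat action=beep
4. evStart: (Retreat) → mode=Hold action=led_on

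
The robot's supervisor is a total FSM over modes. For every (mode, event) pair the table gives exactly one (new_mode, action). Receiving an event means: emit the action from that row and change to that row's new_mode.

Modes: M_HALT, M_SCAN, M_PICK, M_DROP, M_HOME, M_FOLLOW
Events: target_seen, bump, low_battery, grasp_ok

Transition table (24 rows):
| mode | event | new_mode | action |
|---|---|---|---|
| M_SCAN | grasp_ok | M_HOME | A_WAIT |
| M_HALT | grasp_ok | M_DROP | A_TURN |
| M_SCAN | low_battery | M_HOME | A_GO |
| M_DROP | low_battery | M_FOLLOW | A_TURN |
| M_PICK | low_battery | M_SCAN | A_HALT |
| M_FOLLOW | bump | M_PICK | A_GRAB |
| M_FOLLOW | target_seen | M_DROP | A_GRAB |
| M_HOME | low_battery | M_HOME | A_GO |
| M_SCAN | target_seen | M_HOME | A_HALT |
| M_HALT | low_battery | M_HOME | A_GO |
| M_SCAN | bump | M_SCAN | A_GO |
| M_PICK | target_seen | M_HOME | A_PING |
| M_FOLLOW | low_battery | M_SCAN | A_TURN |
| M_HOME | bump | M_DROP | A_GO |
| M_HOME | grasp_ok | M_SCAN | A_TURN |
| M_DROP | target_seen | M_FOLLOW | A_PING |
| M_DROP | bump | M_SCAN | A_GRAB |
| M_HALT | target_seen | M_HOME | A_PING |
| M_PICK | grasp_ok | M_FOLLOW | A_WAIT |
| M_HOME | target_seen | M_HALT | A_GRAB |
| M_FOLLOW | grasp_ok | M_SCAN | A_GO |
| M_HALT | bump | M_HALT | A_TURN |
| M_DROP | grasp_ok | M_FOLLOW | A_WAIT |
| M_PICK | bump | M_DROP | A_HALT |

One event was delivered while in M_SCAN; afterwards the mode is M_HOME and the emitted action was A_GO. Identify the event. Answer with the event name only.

low_battery

try target_seen: (M_SCAN, target_seen) → (M_HOME, A_HALT)
try bump: (M_SCAN, bump) → (M_SCAN, A_GO)
try low_battery: (M_SCAN, low_battery) → (M_HOME, A_GO)  ← matches
try grasp_ok: (M_SCAN, grasp_ok) → (M_HOME, A_WAIT)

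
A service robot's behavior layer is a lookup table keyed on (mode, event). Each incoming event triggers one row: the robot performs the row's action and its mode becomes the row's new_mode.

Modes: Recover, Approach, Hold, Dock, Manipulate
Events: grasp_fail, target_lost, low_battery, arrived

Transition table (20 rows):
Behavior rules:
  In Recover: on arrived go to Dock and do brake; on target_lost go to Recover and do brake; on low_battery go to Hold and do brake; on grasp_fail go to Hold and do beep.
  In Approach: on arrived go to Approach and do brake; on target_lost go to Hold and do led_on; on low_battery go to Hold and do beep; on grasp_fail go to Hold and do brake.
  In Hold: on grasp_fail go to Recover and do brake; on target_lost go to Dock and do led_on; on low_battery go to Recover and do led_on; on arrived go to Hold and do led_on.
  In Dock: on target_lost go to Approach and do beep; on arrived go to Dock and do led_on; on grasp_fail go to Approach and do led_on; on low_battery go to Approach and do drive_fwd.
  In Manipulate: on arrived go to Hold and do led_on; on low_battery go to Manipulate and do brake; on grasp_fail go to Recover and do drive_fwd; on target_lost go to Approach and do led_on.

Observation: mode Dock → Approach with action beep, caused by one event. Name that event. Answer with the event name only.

target_lost

try grasp_fail: (Dock, grasp_fail) → (Approach, led_on)
try target_lost: (Dock, target_lost) → (Approach, beep)  ← matches
try low_battery: (Dock, low_battery) → (Approach, drive_fwd)
try arrived: (Dock, arrived) → (Dock, led_on)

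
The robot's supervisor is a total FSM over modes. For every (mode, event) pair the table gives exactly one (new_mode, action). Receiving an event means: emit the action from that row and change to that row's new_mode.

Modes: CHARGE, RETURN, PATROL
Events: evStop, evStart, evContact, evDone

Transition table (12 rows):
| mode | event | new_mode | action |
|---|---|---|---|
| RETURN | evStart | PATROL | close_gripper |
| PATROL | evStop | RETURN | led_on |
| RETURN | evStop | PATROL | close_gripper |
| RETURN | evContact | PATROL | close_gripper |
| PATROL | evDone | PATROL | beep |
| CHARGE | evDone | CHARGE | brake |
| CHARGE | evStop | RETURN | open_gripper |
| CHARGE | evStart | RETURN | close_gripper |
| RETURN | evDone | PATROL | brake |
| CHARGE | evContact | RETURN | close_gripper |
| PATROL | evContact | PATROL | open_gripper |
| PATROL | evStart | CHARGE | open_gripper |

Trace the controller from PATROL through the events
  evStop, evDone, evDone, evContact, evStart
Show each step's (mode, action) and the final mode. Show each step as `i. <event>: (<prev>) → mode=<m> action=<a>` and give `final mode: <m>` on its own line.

final mode: CHARGE

1. evStop: (PATROL) → mode=RETURN action=led_on
2. evDone: (RETURN) → mode=PATROL action=brake
3. evDone: (PATROL) → mode=PATROL action=beep
4. evContact: (PATROL) → mode=PATROL action=open_gripper
5. evStart: (PATROL) → mode=CHARGE action=open_gripper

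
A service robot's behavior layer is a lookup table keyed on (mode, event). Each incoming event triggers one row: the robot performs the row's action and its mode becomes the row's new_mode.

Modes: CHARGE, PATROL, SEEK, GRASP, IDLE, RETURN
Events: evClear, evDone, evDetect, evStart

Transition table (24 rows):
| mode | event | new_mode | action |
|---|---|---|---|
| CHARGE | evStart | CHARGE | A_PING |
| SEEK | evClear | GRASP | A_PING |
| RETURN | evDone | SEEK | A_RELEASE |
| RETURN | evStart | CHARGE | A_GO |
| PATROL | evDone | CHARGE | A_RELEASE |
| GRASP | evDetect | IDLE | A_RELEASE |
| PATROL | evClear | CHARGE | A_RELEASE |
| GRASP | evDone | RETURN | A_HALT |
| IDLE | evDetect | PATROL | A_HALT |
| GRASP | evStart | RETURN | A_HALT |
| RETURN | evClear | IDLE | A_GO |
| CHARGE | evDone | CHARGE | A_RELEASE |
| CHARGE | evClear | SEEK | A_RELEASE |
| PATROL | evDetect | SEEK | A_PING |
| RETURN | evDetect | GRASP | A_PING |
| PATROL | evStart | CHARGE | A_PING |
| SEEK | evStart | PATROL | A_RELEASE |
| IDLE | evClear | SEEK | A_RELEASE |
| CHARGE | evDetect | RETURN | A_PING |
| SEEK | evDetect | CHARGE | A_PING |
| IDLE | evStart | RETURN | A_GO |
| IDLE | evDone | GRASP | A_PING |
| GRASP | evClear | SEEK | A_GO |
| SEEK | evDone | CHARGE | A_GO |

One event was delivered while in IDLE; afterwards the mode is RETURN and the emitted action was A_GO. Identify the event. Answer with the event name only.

evStart

try evClear: (IDLE, evClear) → (SEEK, A_RELEASE)
try evDone: (IDLE, evDone) → (GRASP, A_PING)
try evDetect: (IDLE, evDetect) → (PATROL, A_HALT)
try evStart: (IDLE, evStart) → (RETURN, A_GO)  ← matches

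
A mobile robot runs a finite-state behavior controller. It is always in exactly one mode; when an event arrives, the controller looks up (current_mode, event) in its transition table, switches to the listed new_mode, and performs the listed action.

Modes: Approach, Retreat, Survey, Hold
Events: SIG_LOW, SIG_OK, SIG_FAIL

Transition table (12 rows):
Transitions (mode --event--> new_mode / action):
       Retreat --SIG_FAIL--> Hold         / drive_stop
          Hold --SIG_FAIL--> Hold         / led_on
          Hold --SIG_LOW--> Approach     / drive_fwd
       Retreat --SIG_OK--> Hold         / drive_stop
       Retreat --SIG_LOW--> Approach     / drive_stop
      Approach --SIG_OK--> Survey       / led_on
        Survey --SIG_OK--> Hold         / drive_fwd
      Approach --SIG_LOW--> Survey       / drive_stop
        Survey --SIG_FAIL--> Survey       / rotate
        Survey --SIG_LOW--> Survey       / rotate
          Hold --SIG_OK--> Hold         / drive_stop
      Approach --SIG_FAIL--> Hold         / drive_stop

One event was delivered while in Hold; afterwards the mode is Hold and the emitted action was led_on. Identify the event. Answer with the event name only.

SIG_FAIL

try SIG_LOW: (Hold, SIG_LOW) → (Approach, drive_fwd)
try SIG_OK: (Hold, SIG_OK) → (Hold, drive_stop)
try SIG_FAIL: (Hold, SIG_FAIL) → (Hold, led_on)  ← matches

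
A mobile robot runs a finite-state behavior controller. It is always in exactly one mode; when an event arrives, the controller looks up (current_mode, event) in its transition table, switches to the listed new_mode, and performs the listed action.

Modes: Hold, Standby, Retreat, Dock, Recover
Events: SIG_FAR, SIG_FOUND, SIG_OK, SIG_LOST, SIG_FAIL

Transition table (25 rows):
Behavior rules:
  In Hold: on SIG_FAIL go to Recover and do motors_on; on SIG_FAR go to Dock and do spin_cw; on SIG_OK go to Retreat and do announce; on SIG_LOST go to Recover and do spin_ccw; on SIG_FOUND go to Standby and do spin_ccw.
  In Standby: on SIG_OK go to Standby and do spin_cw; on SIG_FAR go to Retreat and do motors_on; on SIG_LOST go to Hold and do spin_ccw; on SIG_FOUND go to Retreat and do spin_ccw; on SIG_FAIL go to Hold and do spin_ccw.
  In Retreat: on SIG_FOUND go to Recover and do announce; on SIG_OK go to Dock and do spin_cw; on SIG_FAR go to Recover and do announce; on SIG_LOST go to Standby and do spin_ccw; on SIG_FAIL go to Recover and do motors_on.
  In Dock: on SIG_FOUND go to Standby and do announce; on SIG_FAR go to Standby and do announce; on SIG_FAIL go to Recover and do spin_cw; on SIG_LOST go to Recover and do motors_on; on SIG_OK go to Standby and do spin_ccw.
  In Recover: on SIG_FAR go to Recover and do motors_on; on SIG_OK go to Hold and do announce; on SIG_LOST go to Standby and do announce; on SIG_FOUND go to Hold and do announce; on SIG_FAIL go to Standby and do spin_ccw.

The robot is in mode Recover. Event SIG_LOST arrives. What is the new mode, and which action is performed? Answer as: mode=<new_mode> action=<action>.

current mode = Recover; filter table to that mode:
  (Recover, SIG_FAR) → (Recover, motors_on)
  (Recover, SIG_OK) → (Hold, announce)
  (Recover, SIG_LOST) → (Standby, announce)  ← event matches
  (Recover, SIG_FOUND) → (Hold, announce)
  (Recover, SIG_FAIL) → (Standby, spin_ccw)
event = SIG_LOST selects (Standby, announce)

mode=Standby action=announce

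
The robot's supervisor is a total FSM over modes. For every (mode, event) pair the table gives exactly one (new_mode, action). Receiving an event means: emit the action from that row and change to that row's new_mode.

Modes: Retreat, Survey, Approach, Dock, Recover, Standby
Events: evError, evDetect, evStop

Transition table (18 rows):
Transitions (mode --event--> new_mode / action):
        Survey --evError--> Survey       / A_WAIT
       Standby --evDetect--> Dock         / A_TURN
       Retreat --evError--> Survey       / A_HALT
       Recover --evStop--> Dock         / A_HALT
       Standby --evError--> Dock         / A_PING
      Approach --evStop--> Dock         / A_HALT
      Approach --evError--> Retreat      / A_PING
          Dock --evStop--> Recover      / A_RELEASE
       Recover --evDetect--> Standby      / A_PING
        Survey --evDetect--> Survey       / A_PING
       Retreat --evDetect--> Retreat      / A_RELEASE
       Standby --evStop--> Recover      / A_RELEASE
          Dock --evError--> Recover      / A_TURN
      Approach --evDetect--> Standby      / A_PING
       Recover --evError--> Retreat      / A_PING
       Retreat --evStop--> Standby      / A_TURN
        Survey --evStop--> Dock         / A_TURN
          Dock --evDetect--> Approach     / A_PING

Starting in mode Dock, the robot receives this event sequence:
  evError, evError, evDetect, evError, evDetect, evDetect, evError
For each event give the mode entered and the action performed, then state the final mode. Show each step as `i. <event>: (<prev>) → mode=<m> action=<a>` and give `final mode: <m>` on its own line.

final mode: Survey

1. evError: (Dock) → mode=Recover action=A_TURN
2. evError: (Recover) → mode=Retreat action=A_PING
3. evDetect: (Retreat) → mode=Retreat action=A_RELEASE
4. evError: (Retreat) → mode=Survey action=A_HALT
5. evDetect: (Survey) → mode=Survey action=A_PING
6. evDetect: (Survey) → mode=Survey action=A_PING
7. evError: (Survey) → mode=Survey action=A_WAIT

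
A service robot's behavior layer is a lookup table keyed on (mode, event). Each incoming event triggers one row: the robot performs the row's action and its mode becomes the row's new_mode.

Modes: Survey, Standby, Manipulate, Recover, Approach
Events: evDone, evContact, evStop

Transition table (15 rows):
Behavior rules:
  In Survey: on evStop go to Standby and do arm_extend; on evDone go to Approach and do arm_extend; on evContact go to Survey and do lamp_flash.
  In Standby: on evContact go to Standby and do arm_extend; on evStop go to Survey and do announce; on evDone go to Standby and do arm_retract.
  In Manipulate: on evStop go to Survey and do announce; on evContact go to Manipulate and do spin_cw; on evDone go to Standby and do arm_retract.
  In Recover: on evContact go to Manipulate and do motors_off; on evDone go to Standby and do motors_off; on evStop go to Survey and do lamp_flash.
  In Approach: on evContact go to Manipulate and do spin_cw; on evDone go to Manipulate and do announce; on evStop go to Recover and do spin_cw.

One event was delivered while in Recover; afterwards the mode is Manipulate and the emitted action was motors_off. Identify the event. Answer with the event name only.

try evDone: (Recover, evDone) → (Standby, motors_off)
try evContact: (Recover, evContact) → (Manipulate, motors_off)  ← matches
try evStop: (Recover, evStop) → (Survey, lamp_flash)

evContact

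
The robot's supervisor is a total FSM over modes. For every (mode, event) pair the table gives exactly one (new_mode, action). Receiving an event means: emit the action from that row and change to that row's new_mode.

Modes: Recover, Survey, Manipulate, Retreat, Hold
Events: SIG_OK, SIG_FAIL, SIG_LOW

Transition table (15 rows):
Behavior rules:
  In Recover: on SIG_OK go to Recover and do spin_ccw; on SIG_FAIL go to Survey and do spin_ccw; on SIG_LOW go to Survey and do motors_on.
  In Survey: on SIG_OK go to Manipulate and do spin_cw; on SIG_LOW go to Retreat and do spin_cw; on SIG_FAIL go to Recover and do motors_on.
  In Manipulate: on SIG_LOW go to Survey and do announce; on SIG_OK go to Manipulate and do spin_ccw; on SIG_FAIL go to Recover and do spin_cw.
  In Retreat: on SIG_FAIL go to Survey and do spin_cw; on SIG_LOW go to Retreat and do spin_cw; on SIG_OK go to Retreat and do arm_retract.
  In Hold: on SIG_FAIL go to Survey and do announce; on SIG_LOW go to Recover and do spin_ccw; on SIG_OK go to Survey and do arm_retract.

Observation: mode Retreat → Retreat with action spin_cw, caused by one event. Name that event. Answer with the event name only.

try SIG_OK: (Retreat, SIG_OK) → (Retreat, arm_retract)
try SIG_FAIL: (Retreat, SIG_FAIL) → (Survey, spin_cw)
try SIG_LOW: (Retreat, SIG_LOW) → (Retreat, spin_cw)  ← matches

SIG_LOW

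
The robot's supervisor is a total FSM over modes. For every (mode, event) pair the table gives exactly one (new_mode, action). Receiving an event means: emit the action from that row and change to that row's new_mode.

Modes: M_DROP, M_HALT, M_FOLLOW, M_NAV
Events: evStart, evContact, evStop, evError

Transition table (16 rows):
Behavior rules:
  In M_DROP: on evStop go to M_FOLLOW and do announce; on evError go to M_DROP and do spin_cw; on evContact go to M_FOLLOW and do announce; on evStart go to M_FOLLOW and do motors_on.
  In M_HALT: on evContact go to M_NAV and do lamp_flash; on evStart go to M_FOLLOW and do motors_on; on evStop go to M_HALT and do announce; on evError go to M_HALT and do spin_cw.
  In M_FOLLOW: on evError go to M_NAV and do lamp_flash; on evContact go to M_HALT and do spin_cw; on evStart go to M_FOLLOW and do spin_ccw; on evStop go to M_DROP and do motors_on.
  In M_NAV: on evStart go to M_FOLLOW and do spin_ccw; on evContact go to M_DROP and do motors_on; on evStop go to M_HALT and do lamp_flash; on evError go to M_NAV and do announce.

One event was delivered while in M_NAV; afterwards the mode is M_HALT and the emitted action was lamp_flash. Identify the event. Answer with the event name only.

try evStart: (M_NAV, evStart) → (M_FOLLOW, spin_ccw)
try evContact: (M_NAV, evContact) → (M_DROP, motors_on)
try evStop: (M_NAV, evStop) → (M_HALT, lamp_flash)  ← matches
try evError: (M_NAV, evError) → (M_NAV, announce)

evStop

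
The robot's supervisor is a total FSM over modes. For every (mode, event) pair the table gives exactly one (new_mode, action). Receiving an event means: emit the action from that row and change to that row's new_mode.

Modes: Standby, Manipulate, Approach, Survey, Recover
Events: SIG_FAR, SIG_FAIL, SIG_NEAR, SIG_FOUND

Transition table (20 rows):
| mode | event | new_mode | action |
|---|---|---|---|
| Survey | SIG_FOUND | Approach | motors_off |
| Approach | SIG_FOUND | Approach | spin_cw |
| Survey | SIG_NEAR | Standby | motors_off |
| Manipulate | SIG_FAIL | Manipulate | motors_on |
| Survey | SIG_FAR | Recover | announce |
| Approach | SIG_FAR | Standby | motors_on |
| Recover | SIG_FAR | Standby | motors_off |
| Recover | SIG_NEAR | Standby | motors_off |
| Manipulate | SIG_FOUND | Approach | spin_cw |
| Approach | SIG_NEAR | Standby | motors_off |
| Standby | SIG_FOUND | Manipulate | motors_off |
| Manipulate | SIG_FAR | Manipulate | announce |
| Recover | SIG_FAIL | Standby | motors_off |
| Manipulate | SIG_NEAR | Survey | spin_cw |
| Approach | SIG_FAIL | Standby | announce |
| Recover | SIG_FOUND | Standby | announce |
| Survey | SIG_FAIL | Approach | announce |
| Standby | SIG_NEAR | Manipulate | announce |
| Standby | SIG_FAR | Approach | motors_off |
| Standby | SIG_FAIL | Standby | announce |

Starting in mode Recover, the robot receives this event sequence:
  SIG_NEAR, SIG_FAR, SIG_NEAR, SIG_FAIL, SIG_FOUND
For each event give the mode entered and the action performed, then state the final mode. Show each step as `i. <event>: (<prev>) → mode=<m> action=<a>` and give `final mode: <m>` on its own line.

final mode: Manipulate

1. SIG_NEAR: (Recover) → mode=Standby action=motors_off
2. SIG_FAR: (Standby) → mode=Approach action=motors_off
3. SIG_NEAR: (Approach) → mode=Standby action=motors_off
4. SIG_FAIL: (Standby) → mode=Standby action=announce
5. SIG_FOUND: (Standby) → mode=Manipulate action=motors_off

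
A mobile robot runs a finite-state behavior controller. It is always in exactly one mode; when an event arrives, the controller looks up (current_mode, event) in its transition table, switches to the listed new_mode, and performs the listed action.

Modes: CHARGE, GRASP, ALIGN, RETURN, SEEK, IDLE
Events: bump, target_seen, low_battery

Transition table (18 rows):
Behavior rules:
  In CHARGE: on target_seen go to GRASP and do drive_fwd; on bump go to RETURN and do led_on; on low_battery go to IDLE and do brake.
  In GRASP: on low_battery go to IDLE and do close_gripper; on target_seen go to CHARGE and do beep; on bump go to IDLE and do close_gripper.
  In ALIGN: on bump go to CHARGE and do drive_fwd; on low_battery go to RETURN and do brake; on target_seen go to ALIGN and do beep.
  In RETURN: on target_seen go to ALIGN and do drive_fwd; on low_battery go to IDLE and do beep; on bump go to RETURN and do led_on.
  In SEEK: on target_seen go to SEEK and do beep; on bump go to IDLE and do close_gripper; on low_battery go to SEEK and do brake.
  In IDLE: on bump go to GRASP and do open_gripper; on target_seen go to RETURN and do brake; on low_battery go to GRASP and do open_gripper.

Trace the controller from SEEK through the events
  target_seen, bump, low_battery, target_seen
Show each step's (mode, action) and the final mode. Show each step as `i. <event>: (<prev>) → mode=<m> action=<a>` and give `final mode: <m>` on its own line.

1. target_seen: (SEEK) → mode=SEEK action=beep
2. bump: (SEEK) → mode=IDLE action=close_gripper
3. low_battery: (IDLE) → mode=GRASP action=open_gripper
4. target_seen: (GRASP) → mode=CHARGE action=beep

final mode: CHARGE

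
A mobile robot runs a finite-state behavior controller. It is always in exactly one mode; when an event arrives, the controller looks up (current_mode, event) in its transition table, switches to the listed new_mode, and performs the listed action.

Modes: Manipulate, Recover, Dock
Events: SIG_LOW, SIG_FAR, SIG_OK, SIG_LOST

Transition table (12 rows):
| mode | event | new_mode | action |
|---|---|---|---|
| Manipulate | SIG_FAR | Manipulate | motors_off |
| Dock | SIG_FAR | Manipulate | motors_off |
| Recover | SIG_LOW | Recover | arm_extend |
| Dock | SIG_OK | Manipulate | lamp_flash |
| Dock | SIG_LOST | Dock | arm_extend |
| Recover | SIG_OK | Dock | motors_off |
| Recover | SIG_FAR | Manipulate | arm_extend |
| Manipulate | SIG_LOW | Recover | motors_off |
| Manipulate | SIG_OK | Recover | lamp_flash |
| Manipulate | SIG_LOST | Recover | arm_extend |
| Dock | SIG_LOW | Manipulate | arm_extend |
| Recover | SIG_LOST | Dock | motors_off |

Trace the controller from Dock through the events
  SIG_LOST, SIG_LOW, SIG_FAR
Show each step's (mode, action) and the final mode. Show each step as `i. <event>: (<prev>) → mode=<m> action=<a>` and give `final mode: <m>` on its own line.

final mode: Manipulate

1. SIG_LOST: (Dock) → mode=Dock action=arm_extend
2. SIG_LOW: (Dock) → mode=Manipulate action=arm_extend
3. SIG_FAR: (Manipulate) → mode=Manipulate action=motors_off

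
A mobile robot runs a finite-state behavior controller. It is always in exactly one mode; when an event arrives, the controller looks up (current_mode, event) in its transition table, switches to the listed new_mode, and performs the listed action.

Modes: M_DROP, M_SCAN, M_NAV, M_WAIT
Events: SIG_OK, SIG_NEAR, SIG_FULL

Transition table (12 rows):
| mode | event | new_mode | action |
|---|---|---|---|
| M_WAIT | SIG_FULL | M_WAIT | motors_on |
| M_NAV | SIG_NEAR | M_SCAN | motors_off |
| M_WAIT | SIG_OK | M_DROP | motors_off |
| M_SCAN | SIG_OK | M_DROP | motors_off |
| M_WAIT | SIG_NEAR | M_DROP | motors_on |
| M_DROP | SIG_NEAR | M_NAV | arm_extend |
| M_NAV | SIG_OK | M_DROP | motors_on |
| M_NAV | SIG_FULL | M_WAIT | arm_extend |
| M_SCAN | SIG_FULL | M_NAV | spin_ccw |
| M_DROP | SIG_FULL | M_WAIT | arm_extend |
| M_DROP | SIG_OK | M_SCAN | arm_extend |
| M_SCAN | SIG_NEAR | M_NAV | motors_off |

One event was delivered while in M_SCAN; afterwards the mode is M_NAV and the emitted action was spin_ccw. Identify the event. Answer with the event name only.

SIG_FULL

try SIG_OK: (M_SCAN, SIG_OK) → (M_DROP, motors_off)
try SIG_NEAR: (M_SCAN, SIG_NEAR) → (M_NAV, motors_off)
try SIG_FULL: (M_SCAN, SIG_FULL) → (M_NAV, spin_ccw)  ← matches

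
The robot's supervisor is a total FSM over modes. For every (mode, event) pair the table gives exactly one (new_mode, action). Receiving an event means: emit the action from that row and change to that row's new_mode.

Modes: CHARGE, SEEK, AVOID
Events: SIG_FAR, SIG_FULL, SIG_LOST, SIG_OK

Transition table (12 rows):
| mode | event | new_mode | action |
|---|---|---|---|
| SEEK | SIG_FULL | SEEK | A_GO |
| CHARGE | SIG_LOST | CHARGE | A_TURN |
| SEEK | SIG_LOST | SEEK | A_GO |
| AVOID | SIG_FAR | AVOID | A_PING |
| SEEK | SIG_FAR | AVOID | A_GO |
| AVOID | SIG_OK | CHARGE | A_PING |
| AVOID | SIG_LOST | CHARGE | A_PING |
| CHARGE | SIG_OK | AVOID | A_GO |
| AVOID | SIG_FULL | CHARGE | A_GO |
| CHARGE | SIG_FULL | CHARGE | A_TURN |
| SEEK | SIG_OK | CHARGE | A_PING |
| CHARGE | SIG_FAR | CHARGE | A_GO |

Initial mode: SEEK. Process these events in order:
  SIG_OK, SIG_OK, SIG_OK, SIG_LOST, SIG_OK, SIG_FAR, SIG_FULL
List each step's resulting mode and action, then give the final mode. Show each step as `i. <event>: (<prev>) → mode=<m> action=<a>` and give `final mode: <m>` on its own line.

final mode: CHARGE

1. SIG_OK: (SEEK) → mode=CHARGE action=A_PING
2. SIG_OK: (CHARGE) → mode=AVOID action=A_GO
3. SIG_OK: (AVOID) → mode=CHARGE action=A_PING
4. SIG_LOST: (CHARGE) → mode=CHARGE action=A_TURN
5. SIG_OK: (CHARGE) → mode=AVOID action=A_GO
6. SIG_FAR: (AVOID) → mode=AVOID action=A_PING
7. SIG_FULL: (AVOID) → mode=CHARGE action=A_GO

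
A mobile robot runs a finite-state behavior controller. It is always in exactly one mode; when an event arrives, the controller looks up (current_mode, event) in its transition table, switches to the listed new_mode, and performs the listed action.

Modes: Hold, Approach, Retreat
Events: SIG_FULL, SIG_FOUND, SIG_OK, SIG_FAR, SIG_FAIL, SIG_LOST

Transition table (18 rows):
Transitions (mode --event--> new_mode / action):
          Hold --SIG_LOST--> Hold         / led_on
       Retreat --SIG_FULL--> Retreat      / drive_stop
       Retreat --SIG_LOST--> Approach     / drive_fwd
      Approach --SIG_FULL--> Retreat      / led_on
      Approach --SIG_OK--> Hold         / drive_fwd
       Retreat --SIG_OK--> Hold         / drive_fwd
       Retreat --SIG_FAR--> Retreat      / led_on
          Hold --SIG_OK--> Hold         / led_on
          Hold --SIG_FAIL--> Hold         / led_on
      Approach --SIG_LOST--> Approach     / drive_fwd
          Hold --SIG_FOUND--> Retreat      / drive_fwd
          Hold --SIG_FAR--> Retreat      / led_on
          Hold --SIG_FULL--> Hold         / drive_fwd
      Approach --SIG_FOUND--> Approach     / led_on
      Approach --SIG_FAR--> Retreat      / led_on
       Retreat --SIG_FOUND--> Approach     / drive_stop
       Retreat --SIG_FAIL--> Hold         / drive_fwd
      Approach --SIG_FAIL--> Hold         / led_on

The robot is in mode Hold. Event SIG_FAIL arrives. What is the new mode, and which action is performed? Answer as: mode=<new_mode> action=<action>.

current mode = Hold; filter table to that mode:
  (Hold, SIG_LOST) → (Hold, led_on)
  (Hold, SIG_OK) → (Hold, led_on)
  (Hold, SIG_FAIL) → (Hold, led_on)  ← event matches
  (Hold, SIG_FOUND) → (Retreat, drive_fwd)
  (Hold, SIG_FAR) → (Retreat, led_on)
  (Hold, SIG_FULL) → (Hold, drive_fwd)
event = SIG_FAIL selects (Hold, led_on)

mode=Hold action=led_on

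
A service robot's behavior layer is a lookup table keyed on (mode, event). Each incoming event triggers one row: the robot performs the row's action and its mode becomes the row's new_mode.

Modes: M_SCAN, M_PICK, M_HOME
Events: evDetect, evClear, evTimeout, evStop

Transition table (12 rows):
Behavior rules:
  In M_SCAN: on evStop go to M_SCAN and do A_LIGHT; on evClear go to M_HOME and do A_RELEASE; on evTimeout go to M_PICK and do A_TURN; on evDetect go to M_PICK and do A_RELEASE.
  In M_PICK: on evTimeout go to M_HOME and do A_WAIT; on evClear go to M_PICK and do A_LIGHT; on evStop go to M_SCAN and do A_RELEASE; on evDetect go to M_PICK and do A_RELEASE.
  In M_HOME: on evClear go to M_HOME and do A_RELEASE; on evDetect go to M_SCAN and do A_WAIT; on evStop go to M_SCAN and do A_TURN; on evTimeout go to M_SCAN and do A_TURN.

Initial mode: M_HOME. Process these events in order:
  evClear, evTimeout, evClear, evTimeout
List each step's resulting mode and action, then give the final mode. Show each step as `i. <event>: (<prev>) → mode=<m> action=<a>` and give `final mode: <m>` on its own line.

final mode: M_SCAN

1. evClear: (M_HOME) → mode=M_HOME action=A_RELEASE
2. evTimeout: (M_HOME) → mode=M_SCAN action=A_TURN
3. evClear: (M_SCAN) → mode=M_HOME action=A_RELEASE
4. evTimeout: (M_HOME) → mode=M_SCAN action=A_TURN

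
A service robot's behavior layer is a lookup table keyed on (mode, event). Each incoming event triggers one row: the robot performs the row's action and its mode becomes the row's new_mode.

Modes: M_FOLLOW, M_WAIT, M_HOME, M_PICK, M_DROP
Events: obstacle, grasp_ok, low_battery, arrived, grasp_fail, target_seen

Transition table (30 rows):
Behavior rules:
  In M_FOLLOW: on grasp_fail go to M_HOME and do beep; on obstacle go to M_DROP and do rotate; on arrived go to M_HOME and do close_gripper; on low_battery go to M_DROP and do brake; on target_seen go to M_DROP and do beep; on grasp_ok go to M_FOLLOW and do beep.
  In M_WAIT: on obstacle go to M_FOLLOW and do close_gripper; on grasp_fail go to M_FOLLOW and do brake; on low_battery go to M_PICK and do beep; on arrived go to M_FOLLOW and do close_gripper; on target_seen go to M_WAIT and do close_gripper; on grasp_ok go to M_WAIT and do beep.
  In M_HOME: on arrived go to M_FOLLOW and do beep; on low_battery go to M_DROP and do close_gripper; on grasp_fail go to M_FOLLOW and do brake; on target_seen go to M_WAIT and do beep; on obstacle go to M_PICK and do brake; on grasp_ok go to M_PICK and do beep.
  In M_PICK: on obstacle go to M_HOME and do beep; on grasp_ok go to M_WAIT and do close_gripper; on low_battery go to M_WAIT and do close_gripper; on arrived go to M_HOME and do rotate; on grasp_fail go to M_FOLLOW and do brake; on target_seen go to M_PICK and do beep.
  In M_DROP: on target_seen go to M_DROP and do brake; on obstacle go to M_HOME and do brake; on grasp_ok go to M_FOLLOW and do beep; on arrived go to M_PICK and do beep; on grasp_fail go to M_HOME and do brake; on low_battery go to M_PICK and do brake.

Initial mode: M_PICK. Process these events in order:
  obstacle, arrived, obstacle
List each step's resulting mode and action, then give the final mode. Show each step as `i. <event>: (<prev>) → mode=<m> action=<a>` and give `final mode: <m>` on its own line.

1. obstacle: (M_PICK) → mode=M_HOME action=beep
2. arrived: (M_HOME) → mode=M_FOLLOW action=beep
3. obstacle: (M_FOLLOW) → mode=M_DROP action=rotate

final mode: M_DROP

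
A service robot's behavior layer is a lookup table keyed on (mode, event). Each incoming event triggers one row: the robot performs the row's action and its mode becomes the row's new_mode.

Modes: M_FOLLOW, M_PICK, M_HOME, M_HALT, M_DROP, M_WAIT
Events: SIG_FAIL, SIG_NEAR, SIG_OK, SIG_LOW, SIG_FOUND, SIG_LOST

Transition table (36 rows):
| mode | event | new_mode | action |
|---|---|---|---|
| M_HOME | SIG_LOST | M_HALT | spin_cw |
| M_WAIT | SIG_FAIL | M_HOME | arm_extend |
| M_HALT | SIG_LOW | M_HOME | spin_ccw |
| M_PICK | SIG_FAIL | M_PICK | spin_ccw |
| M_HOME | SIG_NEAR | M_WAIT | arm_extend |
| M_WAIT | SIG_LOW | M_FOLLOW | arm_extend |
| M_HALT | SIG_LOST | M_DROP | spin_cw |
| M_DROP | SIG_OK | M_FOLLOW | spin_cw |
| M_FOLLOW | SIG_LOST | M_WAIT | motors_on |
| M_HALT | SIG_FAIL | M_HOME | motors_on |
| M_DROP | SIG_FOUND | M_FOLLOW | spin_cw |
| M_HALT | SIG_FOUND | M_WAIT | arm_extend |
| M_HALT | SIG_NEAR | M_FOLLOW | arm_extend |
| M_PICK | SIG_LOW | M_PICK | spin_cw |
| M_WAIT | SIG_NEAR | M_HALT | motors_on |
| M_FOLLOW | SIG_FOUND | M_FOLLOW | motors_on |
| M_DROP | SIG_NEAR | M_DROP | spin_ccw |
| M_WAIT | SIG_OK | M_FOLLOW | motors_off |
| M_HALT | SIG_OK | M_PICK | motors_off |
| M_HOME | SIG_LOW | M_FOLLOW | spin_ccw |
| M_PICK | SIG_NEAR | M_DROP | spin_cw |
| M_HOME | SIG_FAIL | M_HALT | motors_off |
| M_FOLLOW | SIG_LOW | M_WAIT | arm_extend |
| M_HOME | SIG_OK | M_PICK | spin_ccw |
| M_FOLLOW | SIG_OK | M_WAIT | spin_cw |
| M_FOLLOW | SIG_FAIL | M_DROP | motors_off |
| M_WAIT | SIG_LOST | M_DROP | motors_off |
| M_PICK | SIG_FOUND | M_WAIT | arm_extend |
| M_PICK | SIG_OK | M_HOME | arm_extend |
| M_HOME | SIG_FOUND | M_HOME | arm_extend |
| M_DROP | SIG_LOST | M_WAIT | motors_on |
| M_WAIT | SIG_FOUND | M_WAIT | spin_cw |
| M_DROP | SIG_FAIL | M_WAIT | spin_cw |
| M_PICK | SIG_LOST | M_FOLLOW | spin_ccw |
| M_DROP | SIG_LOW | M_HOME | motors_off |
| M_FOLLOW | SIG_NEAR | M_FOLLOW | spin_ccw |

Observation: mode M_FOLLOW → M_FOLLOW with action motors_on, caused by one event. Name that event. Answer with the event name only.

SIG_FOUND

try SIG_FAIL: (M_FOLLOW, SIG_FAIL) → (M_DROP, motors_off)
try SIG_NEAR: (M_FOLLOW, SIG_NEAR) → (M_FOLLOW, spin_ccw)
try SIG_OK: (M_FOLLOW, SIG_OK) → (M_WAIT, spin_cw)
try SIG_LOW: (M_FOLLOW, SIG_LOW) → (M_WAIT, arm_extend)
try SIG_FOUND: (M_FOLLOW, SIG_FOUND) → (M_FOLLOW, motors_on)  ← matches
try SIG_LOST: (M_FOLLOW, SIG_LOST) → (M_WAIT, motors_on)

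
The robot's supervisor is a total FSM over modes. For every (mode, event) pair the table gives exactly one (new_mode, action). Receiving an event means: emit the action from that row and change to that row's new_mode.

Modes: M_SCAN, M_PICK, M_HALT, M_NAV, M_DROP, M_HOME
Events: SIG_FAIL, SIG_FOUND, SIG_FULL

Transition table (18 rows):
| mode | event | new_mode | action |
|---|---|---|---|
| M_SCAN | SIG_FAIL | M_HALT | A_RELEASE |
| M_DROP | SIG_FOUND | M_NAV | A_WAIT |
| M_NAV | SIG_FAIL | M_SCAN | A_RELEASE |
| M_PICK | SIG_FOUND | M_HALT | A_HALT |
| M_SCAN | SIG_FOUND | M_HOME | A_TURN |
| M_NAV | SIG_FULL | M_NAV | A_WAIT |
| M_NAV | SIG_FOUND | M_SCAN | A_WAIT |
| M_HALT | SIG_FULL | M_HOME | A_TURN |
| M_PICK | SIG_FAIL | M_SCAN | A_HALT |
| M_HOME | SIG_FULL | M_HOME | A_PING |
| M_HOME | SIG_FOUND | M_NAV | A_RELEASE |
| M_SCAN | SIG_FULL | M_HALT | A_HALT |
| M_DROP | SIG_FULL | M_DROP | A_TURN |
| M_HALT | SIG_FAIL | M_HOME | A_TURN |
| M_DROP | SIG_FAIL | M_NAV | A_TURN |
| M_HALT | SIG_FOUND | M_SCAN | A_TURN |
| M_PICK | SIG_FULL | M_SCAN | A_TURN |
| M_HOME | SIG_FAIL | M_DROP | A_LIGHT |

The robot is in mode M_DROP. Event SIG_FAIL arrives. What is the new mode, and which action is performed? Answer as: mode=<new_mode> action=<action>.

mode=M_NAV action=A_TURN

current mode = M_DROP; filter table to that mode:
  (M_DROP, SIG_FOUND) → (M_NAV, A_WAIT)
  (M_DROP, SIG_FULL) → (M_DROP, A_TURN)
  (M_DROP, SIG_FAIL) → (M_NAV, A_TURN)  ← event matches
event = SIG_FAIL selects (M_NAV, A_TURN)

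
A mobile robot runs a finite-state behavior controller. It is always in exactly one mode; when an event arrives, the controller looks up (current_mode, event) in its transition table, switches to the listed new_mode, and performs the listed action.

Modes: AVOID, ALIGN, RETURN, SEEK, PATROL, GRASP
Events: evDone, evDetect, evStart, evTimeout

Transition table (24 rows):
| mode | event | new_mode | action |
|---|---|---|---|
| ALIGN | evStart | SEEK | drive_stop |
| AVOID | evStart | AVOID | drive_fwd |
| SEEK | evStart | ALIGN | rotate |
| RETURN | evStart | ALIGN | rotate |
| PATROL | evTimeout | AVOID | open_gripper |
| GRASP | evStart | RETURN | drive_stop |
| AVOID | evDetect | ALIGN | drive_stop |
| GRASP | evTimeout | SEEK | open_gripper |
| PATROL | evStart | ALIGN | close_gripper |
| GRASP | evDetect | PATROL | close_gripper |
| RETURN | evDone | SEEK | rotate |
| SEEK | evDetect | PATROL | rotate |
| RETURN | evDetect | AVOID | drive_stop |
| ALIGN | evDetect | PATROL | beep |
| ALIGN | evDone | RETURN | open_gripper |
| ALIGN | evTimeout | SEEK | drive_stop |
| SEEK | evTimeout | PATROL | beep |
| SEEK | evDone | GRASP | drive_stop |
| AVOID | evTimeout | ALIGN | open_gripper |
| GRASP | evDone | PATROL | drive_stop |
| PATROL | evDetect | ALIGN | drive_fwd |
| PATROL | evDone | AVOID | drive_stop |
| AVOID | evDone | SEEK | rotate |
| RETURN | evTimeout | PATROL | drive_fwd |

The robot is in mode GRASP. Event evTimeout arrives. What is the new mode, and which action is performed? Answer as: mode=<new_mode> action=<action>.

current mode = GRASP; filter table to that mode:
  (GRASP, evStart) → (RETURN, drive_stop)
  (GRASP, evTimeout) → (SEEK, open_gripper)  ← event matches
  (GRASP, evDetect) → (PATROL, close_gripper)
  (GRASP, evDone) → (PATROL, drive_stop)
event = evTimeout selects (SEEK, open_gripper)

mode=SEEK action=open_gripper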